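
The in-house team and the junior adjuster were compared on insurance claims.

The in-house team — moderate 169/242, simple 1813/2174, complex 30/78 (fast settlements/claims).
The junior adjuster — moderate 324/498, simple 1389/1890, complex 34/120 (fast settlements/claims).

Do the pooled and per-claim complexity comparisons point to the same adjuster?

Moderate: the in-house team 169/242 = 69.8%, the junior adjuster 324/498 = 65.1% → the in-house team
Simple: the in-house team 1813/2174 = 83.4%, the junior adjuster 1389/1890 = 73.5% → the in-house team
Complex: the in-house team 30/78 = 38.5%, the junior adjuster 34/120 = 28.3% → the in-house team
Overall: the in-house team 2012/2494 = 80.7%, the junior adjuster 1747/2508 = 69.7% → the in-house team
The in-house team wins overall and in every claim group — no reversal.

Yes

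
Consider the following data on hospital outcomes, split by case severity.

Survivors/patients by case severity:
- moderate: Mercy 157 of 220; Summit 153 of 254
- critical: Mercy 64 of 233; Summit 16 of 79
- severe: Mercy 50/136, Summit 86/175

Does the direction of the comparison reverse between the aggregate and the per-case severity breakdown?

Moderate: Mercy 157/220 = 71.4%, Summit 153/254 = 60.2% → Mercy
Critical: Mercy 64/233 = 27.5%, Summit 16/79 = 20.3% → Mercy
Severe: Mercy 50/136 = 36.8%, Summit 86/175 = 49.1% → Summit
Overall: Mercy 271/589 = 46.0%, Summit 255/508 = 50.2% → Summit
Neither sweeps: Mercy wins 2 of 3 groups, Summit wins 1. Summit wins overall but not every group — no Simpson reversal.

No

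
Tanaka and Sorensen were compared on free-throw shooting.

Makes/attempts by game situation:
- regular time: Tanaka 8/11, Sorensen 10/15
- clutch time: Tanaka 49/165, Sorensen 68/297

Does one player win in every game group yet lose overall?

No

Regular time: Tanaka 8/11 = 72.7%, Sorensen 10/15 = 66.7% → Tanaka
Clutch time: Tanaka 49/165 = 29.7%, Sorensen 68/297 = 22.9% → Tanaka
Overall: Tanaka 57/176 = 32.4%, Sorensen 78/312 = 25.0% → Tanaka
Tanaka wins overall and in every game group — no reversal.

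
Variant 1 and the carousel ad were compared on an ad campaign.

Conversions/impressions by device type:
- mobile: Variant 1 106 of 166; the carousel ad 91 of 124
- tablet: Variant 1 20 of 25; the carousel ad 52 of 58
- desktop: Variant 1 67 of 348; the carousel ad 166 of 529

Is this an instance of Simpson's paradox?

Mobile: Variant 1 106/166 = 63.9%, the carousel ad 91/124 = 73.4% → the carousel ad
Tablet: Variant 1 20/25 = 80.0%, the carousel ad 52/58 = 89.7% → the carousel ad
Desktop: Variant 1 67/348 = 19.3%, the carousel ad 166/529 = 31.4% → the carousel ad
Overall: Variant 1 193/539 = 35.8%, the carousel ad 309/711 = 43.5% → the carousel ad
The carousel ad wins overall and in every device group — no reversal.

No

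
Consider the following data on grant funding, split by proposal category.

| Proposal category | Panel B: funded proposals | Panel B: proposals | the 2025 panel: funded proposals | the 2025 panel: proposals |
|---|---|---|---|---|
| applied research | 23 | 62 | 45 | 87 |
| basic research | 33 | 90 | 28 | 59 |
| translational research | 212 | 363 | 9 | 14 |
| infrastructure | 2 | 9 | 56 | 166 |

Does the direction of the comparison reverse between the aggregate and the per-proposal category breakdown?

Yes

Applied research: Panel B 23/62 = 37.1%, the 2025 panel 45/87 = 51.7% → the 2025 panel
Basic research: Panel B 33/90 = 36.7%, the 2025 panel 28/59 = 47.5% → the 2025 panel
Translational research: Panel B 212/363 = 58.4%, the 2025 panel 9/14 = 64.3% → the 2025 panel
Infrastructure: Panel B 2/9 = 22.2%, the 2025 panel 56/166 = 33.7% → the 2025 panel
Overall: Panel B 270/524 = 51.5%, the 2025 panel 138/326 = 42.3% → Panel B
The 2025 panel wins each proposal group but Panel B wins overall — the comparison reverses. The 2025 panel's proposals skew toward infrastructure, which has a lower base rate.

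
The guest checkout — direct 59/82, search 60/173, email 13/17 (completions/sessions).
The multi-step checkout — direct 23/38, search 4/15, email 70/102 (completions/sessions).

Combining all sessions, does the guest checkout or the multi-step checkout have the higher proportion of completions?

the multi-step checkout

Direct: the guest checkout 59/82 = 72.0%, the multi-step checkout 23/38 = 60.5% → the guest checkout
Search: the guest checkout 60/173 = 34.7%, the multi-step checkout 4/15 = 26.7% → the guest checkout
Email: the guest checkout 13/17 = 76.5%, the multi-step checkout 70/102 = 68.6% → the guest checkout
Overall: the guest checkout 132/272 = 48.5%, the multi-step checkout 97/155 = 62.6% → the multi-step checkout
(The guest checkout wins every traffic group but the multi-step checkout wins overall — the guest checkout's sessions skew toward the low-rate search group.)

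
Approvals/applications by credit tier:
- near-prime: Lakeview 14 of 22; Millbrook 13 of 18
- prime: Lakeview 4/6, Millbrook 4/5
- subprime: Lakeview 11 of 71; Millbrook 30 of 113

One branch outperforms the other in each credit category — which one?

Near-prime: Lakeview 14/22 = 63.6%, Millbrook 13/18 = 72.2% → Millbrook
Prime: Lakeview 4/6 = 66.7%, Millbrook 4/5 = 80.0% → Millbrook
Subprime: Lakeview 11/71 = 15.5%, Millbrook 30/113 = 26.5% → Millbrook
Millbrook has the higher rate in all 3 groups.

Millbrook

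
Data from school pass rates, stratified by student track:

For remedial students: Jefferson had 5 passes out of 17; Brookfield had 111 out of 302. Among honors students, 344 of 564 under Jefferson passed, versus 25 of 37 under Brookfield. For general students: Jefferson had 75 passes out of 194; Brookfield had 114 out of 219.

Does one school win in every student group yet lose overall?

Remedial: Jefferson 5/17 = 29.4%, Brookfield 111/302 = 36.8% → Brookfield
Honors: Jefferson 344/564 = 61.0%, Brookfield 25/37 = 67.6% → Brookfield
General: Jefferson 75/194 = 38.7%, Brookfield 114/219 = 52.1% → Brookfield
Overall: Jefferson 424/775 = 54.7%, Brookfield 250/558 = 44.8% → Jefferson
Brookfield wins each student group but Jefferson wins overall — the comparison reverses. Brookfield's students skew toward remedial, which has a lower base rate.

Yes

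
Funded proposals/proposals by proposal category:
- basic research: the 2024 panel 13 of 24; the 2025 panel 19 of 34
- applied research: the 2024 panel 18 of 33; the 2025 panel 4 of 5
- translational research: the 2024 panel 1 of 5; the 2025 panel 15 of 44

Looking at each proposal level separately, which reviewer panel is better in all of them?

the 2025 panel

Basic research: the 2024 panel 13/24 = 54.2%, the 2025 panel 19/34 = 55.9% → the 2025 panel
Applied research: the 2024 panel 18/33 = 54.5%, the 2025 panel 4/5 = 80.0% → the 2025 panel
Translational research: the 2024 panel 1/5 = 20.0%, the 2025 panel 15/44 = 34.1% → the 2025 panel
The 2025 panel has the higher rate in all 3 groups.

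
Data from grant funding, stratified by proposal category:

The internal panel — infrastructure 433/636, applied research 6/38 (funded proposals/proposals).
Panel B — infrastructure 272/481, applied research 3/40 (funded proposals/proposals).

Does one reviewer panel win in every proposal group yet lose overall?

No

Infrastructure: the internal panel 433/636 = 68.1%, Panel B 272/481 = 56.5% → the internal panel
Applied research: the internal panel 6/38 = 15.8%, Panel B 3/40 = 7.5% → the internal panel
Overall: the internal panel 439/674 = 65.1%, Panel B 275/521 = 52.8% → the internal panel
The internal panel wins overall and in every proposal group — no reversal.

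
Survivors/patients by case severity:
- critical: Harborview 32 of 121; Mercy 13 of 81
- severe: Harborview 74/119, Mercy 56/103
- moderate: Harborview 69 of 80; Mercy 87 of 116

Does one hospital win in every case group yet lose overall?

No

Critical: Harborview 32/121 = 26.4%, Mercy 13/81 = 16.0% → Harborview
Severe: Harborview 74/119 = 62.2%, Mercy 56/103 = 54.4% → Harborview
Moderate: Harborview 69/80 = 86.2%, Mercy 87/116 = 75.0% → Harborview
Overall: Harborview 175/320 = 54.7%, Mercy 156/300 = 52.0% → Harborview
Harborview wins overall and in every case group — no reversal.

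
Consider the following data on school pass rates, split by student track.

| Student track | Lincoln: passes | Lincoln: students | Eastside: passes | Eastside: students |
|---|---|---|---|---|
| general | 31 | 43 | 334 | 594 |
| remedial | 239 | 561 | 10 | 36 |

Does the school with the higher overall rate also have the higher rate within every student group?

General: Lincoln 31/43 = 72.1%, Eastside 334/594 = 56.2% → Lincoln
Remedial: Lincoln 239/561 = 42.6%, Eastside 10/36 = 27.8% → Lincoln
Overall: Lincoln 270/604 = 44.7%, Eastside 344/630 = 54.6% → Eastside
Lincoln wins each student group but Eastside wins overall — the comparison reverses. Lincoln's students skew toward remedial, which has a lower base rate.

No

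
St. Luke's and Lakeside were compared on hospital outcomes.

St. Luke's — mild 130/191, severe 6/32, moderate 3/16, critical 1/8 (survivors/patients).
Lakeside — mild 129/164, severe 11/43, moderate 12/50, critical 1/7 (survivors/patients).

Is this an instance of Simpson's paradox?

No

Mild: St. Luke's 130/191 = 68.1%, Lakeside 129/164 = 78.7% → Lakeside
Severe: St. Luke's 6/32 = 18.8%, Lakeside 11/43 = 25.6% → Lakeside
Moderate: St. Luke's 3/16 = 18.8%, Lakeside 12/50 = 24.0% → Lakeside
Critical: St. Luke's 1/8 = 12.5%, Lakeside 1/7 = 14.3% → Lakeside
Overall: St. Luke's 140/247 = 56.7%, Lakeside 153/264 = 58.0% → Lakeside
Lakeside wins overall and in every case group — no reversal.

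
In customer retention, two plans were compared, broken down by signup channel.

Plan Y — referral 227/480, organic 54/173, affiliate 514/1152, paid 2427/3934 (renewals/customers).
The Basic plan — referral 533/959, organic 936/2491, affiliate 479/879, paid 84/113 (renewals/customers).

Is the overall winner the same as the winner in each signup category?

Referral: Plan Y 227/480 = 47.3%, the Basic plan 533/959 = 55.6% → the Basic plan
Organic: Plan Y 54/173 = 31.2%, the Basic plan 936/2491 = 37.6% → the Basic plan
Affiliate: Plan Y 514/1152 = 44.6%, the Basic plan 479/879 = 54.5% → the Basic plan
Paid: Plan Y 2427/3934 = 61.7%, the Basic plan 84/113 = 74.3% → the Basic plan
Overall: Plan Y 3222/5739 = 56.1%, the Basic plan 2032/4442 = 45.7% → Plan Y
The Basic plan wins each signup group but Plan Y wins overall — the comparison reverses. The Basic plan's customers skew toward organic, which has a lower base rate.

No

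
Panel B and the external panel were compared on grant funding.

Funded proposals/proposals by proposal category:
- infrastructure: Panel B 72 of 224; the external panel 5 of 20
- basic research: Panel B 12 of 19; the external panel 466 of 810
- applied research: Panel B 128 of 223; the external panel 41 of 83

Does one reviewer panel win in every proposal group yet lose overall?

Infrastructure: Panel B 72/224 = 32.1%, the external panel 5/20 = 25.0% → Panel B
Basic research: Panel B 12/19 = 63.2%, the external panel 466/810 = 57.5% → Panel B
Applied research: Panel B 128/223 = 57.4%, the external panel 41/83 = 49.4% → Panel B
Overall: Panel B 212/466 = 45.5%, the external panel 512/913 = 56.1% → the external panel
Panel B wins each proposal group but the external panel wins overall — the comparison reverses. Panel B's proposals skew toward infrastructure, which has a lower base rate.

Yes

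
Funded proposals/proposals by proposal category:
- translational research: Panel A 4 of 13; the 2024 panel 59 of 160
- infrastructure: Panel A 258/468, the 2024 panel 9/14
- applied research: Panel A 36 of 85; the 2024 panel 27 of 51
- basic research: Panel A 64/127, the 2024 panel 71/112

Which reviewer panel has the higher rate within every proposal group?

the 2024 panel

Translational research: Panel A 4/13 = 30.8%, the 2024 panel 59/160 = 36.9% → the 2024 panel
Infrastructure: Panel A 258/468 = 55.1%, the 2024 panel 9/14 = 64.3% → the 2024 panel
Applied research: Panel A 36/85 = 42.4%, the 2024 panel 27/51 = 52.9% → the 2024 panel
Basic research: Panel A 64/127 = 50.4%, the 2024 panel 71/112 = 63.4% → the 2024 panel
The 2024 panel has the higher rate in all 4 groups.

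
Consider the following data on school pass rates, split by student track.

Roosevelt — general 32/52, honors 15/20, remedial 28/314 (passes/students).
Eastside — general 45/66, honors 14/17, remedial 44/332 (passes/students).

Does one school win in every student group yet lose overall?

No

General: Roosevelt 32/52 = 61.5%, Eastside 45/66 = 68.2% → Eastside
Honors: Roosevelt 15/20 = 75.0%, Eastside 14/17 = 82.4% → Eastside
Remedial: Roosevelt 28/314 = 8.9%, Eastside 44/332 = 13.3% → Eastside
Overall: Roosevelt 75/386 = 19.4%, Eastside 103/415 = 24.8% → Eastside
Eastside wins overall and in every student group — no reversal.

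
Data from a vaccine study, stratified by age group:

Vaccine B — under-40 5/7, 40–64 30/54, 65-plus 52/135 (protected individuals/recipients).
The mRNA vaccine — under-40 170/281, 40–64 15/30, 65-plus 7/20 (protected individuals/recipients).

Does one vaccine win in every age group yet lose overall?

Under-40: Vaccine B 5/7 = 71.4%, the mRNA vaccine 170/281 = 60.5% → Vaccine B
40–64: Vaccine B 30/54 = 55.6%, the mRNA vaccine 15/30 = 50.0% → Vaccine B
65-plus: Vaccine B 52/135 = 38.5%, the mRNA vaccine 7/20 = 35.0% → Vaccine B
Overall: Vaccine B 87/196 = 44.4%, the mRNA vaccine 192/331 = 58.0% → the mRNA vaccine
Vaccine B wins each age group but the mRNA vaccine wins overall — the comparison reverses. Vaccine B's recipients skew toward 65-plus, which has a lower base rate.

Yes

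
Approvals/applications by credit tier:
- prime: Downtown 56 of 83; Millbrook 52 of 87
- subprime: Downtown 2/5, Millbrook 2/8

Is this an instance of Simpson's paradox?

No

Prime: Downtown 56/83 = 67.5%, Millbrook 52/87 = 59.8% → Downtown
Subprime: Downtown 2/5 = 40.0%, Millbrook 2/8 = 25.0% → Downtown
Overall: Downtown 58/88 = 65.9%, Millbrook 54/95 = 56.8% → Downtown
Downtown wins overall and in every credit group — no reversal.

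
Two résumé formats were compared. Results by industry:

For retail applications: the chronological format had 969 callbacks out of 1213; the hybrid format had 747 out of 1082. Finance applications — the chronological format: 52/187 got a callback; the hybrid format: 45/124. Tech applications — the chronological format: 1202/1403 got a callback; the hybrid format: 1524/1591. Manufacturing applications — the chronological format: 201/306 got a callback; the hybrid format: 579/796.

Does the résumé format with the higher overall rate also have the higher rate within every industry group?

Retail: the chronological format 969/1213 = 79.9%, the hybrid format 747/1082 = 69.0% → the chronological format
Finance: the chronological format 52/187 = 27.8%, the hybrid format 45/124 = 36.3% → the hybrid format
Tech: the chronological format 1202/1403 = 85.7%, the hybrid format 1524/1591 = 95.8% → the hybrid format
Manufacturing: the chronological format 201/306 = 65.7%, the hybrid format 579/796 = 72.7% → the hybrid format
Overall: the chronological format 2424/3109 = 78.0%, the hybrid format 2895/3593 = 80.6% → the hybrid format
Neither sweeps: the chronological format wins 1 of 4 groups, the hybrid format wins 3. The hybrid format wins overall but not every group — no Simpson reversal.

No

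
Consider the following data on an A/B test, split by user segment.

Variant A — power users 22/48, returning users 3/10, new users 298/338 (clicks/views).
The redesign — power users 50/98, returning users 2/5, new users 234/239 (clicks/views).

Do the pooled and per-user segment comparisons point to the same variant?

Power users: Variant A 22/48 = 45.8%, the redesign 50/98 = 51.0% → the redesign
Returning users: Variant A 3/10 = 30.0%, the redesign 2/5 = 40.0% → the redesign
New users: Variant A 298/338 = 88.2%, the redesign 234/239 = 97.9% → the redesign
Overall: Variant A 323/396 = 81.6%, the redesign 286/342 = 83.6% → the redesign
The redesign wins overall and in every user group — no reversal.

Yes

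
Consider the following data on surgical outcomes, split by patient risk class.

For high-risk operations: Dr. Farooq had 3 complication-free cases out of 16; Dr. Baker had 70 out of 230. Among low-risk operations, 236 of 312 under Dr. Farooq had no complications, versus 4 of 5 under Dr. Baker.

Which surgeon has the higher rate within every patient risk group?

High-risk: Dr. Farooq 3/16 = 18.8%, Dr. Baker 70/230 = 30.4% → Dr. Baker
Low-risk: Dr. Farooq 236/312 = 75.6%, Dr. Baker 4/5 = 80.0% → Dr. Baker
Dr. Baker has the higher rate in both groups.

Dr. Baker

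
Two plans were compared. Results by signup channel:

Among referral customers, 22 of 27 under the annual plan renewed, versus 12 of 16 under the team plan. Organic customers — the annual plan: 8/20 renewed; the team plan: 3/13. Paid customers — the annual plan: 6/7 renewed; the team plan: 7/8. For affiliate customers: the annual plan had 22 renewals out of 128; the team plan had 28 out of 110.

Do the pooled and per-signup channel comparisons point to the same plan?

No

Referral: the annual plan 22/27 = 81.5%, the team plan 12/16 = 75.0% → the annual plan
Organic: the annual plan 8/20 = 40.0%, the team plan 3/13 = 23.1% → the annual plan
Paid: the annual plan 6/7 = 85.7%, the team plan 7/8 = 87.5% → the team plan
Affiliate: the annual plan 22/128 = 17.2%, the team plan 28/110 = 25.5% → the team plan
Overall: the annual plan 58/182 = 31.9%, the team plan 50/147 = 34.0% → the team plan
Neither sweeps: the annual plan wins 2 of 4 groups, the team plan wins 2. The team plan wins overall but not every group — no Simpson reversal.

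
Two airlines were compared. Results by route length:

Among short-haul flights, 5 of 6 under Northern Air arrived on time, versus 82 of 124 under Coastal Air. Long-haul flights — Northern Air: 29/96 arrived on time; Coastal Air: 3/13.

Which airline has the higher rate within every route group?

Northern Air

Short-haul: Northern Air 5/6 = 83.3%, Coastal Air 82/124 = 66.1% → Northern Air
Long-haul: Northern Air 29/96 = 30.2%, Coastal Air 3/13 = 23.1% → Northern Air
Northern Air has the higher rate in both groups.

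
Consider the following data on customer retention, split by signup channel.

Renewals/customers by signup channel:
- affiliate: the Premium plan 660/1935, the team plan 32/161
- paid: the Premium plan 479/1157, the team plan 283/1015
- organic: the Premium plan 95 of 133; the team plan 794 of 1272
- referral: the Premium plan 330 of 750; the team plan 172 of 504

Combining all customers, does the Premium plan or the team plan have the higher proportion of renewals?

Affiliate: the Premium plan 660/1935 = 34.1%, the team plan 32/161 = 19.9% → the Premium plan
Paid: the Premium plan 479/1157 = 41.4%, the team plan 283/1015 = 27.9% → the Premium plan
Organic: the Premium plan 95/133 = 71.4%, the team plan 794/1272 = 62.4% → the Premium plan
Referral: the Premium plan 330/750 = 44.0%, the team plan 172/504 = 34.1% → the Premium plan
Overall: the Premium plan 1564/3975 = 39.3%, the team plan 1281/2952 = 43.4% → the team plan
(The Premium plan wins every signup group but the team plan wins overall — the Premium plan's customers skew toward the low-rate affiliate group.)

the team plan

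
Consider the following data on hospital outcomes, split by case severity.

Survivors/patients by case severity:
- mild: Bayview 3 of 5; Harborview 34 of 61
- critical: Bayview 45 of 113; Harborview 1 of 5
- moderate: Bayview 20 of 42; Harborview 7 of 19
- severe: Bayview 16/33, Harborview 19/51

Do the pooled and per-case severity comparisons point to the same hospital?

No

Mild: Bayview 3/5 = 60.0%, Harborview 34/61 = 55.7% → Bayview
Critical: Bayview 45/113 = 39.8%, Harborview 1/5 = 20.0% → Bayview
Moderate: Bayview 20/42 = 47.6%, Harborview 7/19 = 36.8% → Bayview
Severe: Bayview 16/33 = 48.5%, Harborview 19/51 = 37.3% → Bayview
Overall: Bayview 84/193 = 43.5%, Harborview 61/136 = 44.9% → Harborview
Bayview wins each case group but Harborview wins overall — the comparison reverses. Bayview's patients skew toward critical, which has a lower base rate.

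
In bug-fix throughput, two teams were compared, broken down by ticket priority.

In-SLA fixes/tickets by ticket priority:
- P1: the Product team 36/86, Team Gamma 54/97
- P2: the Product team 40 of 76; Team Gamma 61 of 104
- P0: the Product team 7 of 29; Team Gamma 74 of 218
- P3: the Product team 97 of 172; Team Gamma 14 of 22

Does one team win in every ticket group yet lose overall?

P1: the Product team 36/86 = 41.9%, Team Gamma 54/97 = 55.7% → Team Gamma
P2: the Product team 40/76 = 52.6%, Team Gamma 61/104 = 58.7% → Team Gamma
P0: the Product team 7/29 = 24.1%, Team Gamma 74/218 = 33.9% → Team Gamma
P3: the Product team 97/172 = 56.4%, Team Gamma 14/22 = 63.6% → Team Gamma
Overall: the Product team 180/363 = 49.6%, Team Gamma 203/441 = 46.0% → the Product team
Team Gamma wins each ticket group but the Product team wins overall — the comparison reverses. Team Gamma's tickets skew toward P0, which has a lower base rate.

Yes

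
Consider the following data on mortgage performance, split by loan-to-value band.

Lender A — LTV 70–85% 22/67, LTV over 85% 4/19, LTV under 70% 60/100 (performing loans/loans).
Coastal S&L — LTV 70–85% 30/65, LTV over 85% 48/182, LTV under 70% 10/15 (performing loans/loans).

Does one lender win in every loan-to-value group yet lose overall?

LTV 70–85%: Lender A 22/67 = 32.8%, Coastal S&L 30/65 = 46.2% → Coastal S&L
LTV over 85%: Lender A 4/19 = 21.1%, Coastal S&L 48/182 = 26.4% → Coastal S&L
LTV under 70%: Lender A 60/100 = 60.0%, Coastal S&L 10/15 = 66.7% → Coastal S&L
Overall: Lender A 86/186 = 46.2%, Coastal S&L 88/262 = 33.6% → Lender A
Coastal S&L wins each loan-to-value group but Lender A wins overall — the comparison reverses. Coastal S&L's loans skew toward LTV over 85%, which has a lower base rate.

Yes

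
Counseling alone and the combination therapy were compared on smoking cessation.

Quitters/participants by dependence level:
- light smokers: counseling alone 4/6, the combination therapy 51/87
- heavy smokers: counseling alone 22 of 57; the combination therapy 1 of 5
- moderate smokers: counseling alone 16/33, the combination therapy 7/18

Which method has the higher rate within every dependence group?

Light smokers: counseling alone 4/6 = 66.7%, the combination therapy 51/87 = 58.6% → counseling alone
Heavy smokers: counseling alone 22/57 = 38.6%, the combination therapy 1/5 = 20.0% → counseling alone
Moderate smokers: counseling alone 16/33 = 48.5%, the combination therapy 7/18 = 38.9% → counseling alone
Counseling alone has the higher rate in all 3 groups.

counseling alone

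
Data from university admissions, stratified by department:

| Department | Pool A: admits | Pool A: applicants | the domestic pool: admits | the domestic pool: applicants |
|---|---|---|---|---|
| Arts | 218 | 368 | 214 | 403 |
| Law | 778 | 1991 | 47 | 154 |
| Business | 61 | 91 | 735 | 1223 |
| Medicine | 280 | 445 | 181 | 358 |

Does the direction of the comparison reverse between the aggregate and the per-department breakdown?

Yes

Arts: Pool A 218/368 = 59.2%, the domestic pool 214/403 = 53.1% → Pool A
Law: Pool A 778/1991 = 39.1%, the domestic pool 47/154 = 30.5% → Pool A
Business: Pool A 61/91 = 67.0%, the domestic pool 735/1223 = 60.1% → Pool A
Medicine: Pool A 280/445 = 62.9%, the domestic pool 181/358 = 50.6% → Pool A
Overall: Pool A 1337/2895 = 46.2%, the domestic pool 1177/2138 = 55.1% → the domestic pool
Pool A wins each department group but the domestic pool wins overall — the comparison reverses. Pool A's applicants skew toward Law, which has a lower base rate.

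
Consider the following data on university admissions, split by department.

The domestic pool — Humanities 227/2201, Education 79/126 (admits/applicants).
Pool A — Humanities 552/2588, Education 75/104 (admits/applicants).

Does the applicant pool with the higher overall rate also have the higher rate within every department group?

Humanities: the domestic pool 227/2201 = 10.3%, Pool A 552/2588 = 21.3% → Pool A
Education: the domestic pool 79/126 = 62.7%, Pool A 75/104 = 72.1% → Pool A
Overall: the domestic pool 306/2327 = 13.1%, Pool A 627/2692 = 23.3% → Pool A
Pool A wins overall and in every department group — no reversal.

Yes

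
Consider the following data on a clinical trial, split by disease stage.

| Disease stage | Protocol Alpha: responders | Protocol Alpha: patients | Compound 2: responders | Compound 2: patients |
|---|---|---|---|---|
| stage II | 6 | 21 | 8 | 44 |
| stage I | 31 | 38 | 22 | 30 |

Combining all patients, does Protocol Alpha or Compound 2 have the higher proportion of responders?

Protocol Alpha

Stage II: Protocol Alpha 6/21 = 28.6%, Compound 2 8/44 = 18.2% → Protocol Alpha
Stage I: Protocol Alpha 31/38 = 81.6%, Compound 2 22/30 = 73.3% → Protocol Alpha
Overall: Protocol Alpha 37/59 = 62.7%, Compound 2 30/74 = 40.5% → Protocol Alpha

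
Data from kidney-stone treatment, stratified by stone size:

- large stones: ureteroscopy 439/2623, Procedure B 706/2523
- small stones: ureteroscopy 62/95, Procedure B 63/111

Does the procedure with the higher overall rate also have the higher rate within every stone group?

Large stones: ureteroscopy 439/2623 = 16.7%, Procedure B 706/2523 = 28.0% → Procedure B
Small stones: ureteroscopy 62/95 = 65.3%, Procedure B 63/111 = 56.8% → ureteroscopy
Overall: ureteroscopy 501/2718 = 18.4%, Procedure B 769/2634 = 29.2% → Procedure B
Neither sweeps: ureteroscopy wins 1 of 2 groups, Procedure B wins 1. Procedure B wins overall but not every group — no Simpson reversal.

No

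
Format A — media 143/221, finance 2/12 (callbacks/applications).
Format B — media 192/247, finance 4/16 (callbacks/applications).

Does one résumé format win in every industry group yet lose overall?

Media: Format A 143/221 = 64.7%, Format B 192/247 = 77.7% → Format B
Finance: Format A 2/12 = 16.7%, Format B 4/16 = 25.0% → Format B
Overall: Format A 145/233 = 62.2%, Format B 196/263 = 74.5% → Format B
Format B wins overall and in every industry group — no reversal.

No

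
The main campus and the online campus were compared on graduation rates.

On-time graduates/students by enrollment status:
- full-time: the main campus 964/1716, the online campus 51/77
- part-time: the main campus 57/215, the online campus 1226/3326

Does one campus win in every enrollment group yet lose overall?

Full-time: the main campus 964/1716 = 56.2%, the online campus 51/77 = 66.2% → the online campus
Part-time: the main campus 57/215 = 26.5%, the online campus 1226/3326 = 36.9% → the online campus
Overall: the main campus 1021/1931 = 52.9%, the online campus 1277/3403 = 37.5% → the main campus
The online campus wins each enrollment group but the main campus wins overall — the comparison reverses. The online campus's students skew toward part-time, which has a lower base rate.

Yes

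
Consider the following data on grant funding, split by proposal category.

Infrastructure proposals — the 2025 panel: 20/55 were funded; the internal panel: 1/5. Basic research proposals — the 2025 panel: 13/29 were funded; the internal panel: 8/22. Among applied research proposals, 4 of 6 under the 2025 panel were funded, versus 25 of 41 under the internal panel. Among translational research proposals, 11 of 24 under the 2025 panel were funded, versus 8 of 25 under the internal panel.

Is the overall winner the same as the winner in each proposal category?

No

Infrastructure: the 2025 panel 20/55 = 36.4%, the internal panel 1/5 = 20.0% → the 2025 panel
Basic research: the 2025 panel 13/29 = 44.8%, the internal panel 8/22 = 36.4% → the 2025 panel
Applied research: the 2025 panel 4/6 = 66.7%, the internal panel 25/41 = 61.0% → the 2025 panel
Translational research: the 2025 panel 11/24 = 45.8%, the internal panel 8/25 = 32.0% → the 2025 panel
Overall: the 2025 panel 48/114 = 42.1%, the internal panel 42/93 = 45.2% → the internal panel
The 2025 panel wins each proposal group but the internal panel wins overall — the comparison reverses. The 2025 panel's proposals skew toward infrastructure, which has a lower base rate.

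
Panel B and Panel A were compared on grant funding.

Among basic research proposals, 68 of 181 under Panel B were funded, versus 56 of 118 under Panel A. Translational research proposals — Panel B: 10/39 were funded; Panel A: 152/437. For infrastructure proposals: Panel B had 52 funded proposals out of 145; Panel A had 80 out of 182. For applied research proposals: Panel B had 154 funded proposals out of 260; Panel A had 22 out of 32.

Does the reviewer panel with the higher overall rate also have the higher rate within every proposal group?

No

Basic research: Panel B 68/181 = 37.6%, Panel A 56/118 = 47.5% → Panel A
Translational research: Panel B 10/39 = 25.6%, Panel A 152/437 = 34.8% → Panel A
Infrastructure: Panel B 52/145 = 35.9%, Panel A 80/182 = 44.0% → Panel A
Applied research: Panel B 154/260 = 59.2%, Panel A 22/32 = 68.8% → Panel A
Overall: Panel B 284/625 = 45.4%, Panel A 310/769 = 40.3% → Panel B
Panel A wins each proposal group but Panel B wins overall — the comparison reverses. Panel A's proposals skew toward translational research, which has a lower base rate.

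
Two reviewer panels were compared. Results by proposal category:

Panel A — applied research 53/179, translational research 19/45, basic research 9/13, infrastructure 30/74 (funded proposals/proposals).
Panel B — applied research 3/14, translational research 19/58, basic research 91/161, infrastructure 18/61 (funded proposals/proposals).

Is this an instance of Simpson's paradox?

Yes

Applied research: Panel A 53/179 = 29.6%, Panel B 3/14 = 21.4% → Panel A
Translational research: Panel A 19/45 = 42.2%, Panel B 19/58 = 32.8% → Panel A
Basic research: Panel A 9/13 = 69.2%, Panel B 91/161 = 56.5% → Panel A
Infrastructure: Panel A 30/74 = 40.5%, Panel B 18/61 = 29.5% → Panel A
Overall: Panel A 111/311 = 35.7%, Panel B 131/294 = 44.6% → Panel B
Panel A wins each proposal group but Panel B wins overall — the comparison reverses. Panel A's proposals skew toward applied research, which has a lower base rate.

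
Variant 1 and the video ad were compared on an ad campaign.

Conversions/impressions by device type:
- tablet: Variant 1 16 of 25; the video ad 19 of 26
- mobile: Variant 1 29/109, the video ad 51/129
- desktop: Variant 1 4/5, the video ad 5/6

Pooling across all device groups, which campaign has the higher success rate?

Tablet: Variant 1 16/25 = 64.0%, the video ad 19/26 = 73.1% → the video ad
Mobile: Variant 1 29/109 = 26.6%, the video ad 51/129 = 39.5% → the video ad
Desktop: Variant 1 4/5 = 80.0%, the video ad 5/6 = 83.3% → the video ad
Overall: Variant 1 49/139 = 35.3%, the video ad 75/161 = 46.6% → the video ad

the video ad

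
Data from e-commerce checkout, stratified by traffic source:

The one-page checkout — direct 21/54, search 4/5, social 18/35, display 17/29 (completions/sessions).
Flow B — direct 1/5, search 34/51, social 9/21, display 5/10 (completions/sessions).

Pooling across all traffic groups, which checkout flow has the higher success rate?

Direct: the one-page checkout 21/54 = 38.9%, Flow B 1/5 = 20.0% → the one-page checkout
Search: the one-page checkout 4/5 = 80.0%, Flow B 34/51 = 66.7% → the one-page checkout
Social: the one-page checkout 18/35 = 51.4%, Flow B 9/21 = 42.9% → the one-page checkout
Display: the one-page checkout 17/29 = 58.6%, Flow B 5/10 = 50.0% → the one-page checkout
Overall: the one-page checkout 60/123 = 48.8%, Flow B 49/87 = 56.3% → Flow B
(The one-page checkout wins every traffic group but Flow B wins overall — the one-page checkout's sessions skew toward the low-rate direct group.)

Flow B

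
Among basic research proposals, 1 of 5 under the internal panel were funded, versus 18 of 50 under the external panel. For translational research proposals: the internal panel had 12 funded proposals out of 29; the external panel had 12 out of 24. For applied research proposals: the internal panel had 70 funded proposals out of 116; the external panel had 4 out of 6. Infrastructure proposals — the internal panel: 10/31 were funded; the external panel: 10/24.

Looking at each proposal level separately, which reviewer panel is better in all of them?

the external panel

Basic research: the internal panel 1/5 = 20.0%, the external panel 18/50 = 36.0% → the external panel
Translational research: the internal panel 12/29 = 41.4%, the external panel 12/24 = 50.0% → the external panel
Applied research: the internal panel 70/116 = 60.3%, the external panel 4/6 = 66.7% → the external panel
Infrastructure: the internal panel 10/31 = 32.3%, the external panel 10/24 = 41.7% → the external panel
The external panel has the higher rate in all 4 groups.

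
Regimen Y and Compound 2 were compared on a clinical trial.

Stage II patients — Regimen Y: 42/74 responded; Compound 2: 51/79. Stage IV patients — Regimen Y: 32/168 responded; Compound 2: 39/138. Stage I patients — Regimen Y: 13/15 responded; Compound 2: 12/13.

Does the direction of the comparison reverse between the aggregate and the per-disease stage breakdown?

No

Stage II: Regimen Y 42/74 = 56.8%, Compound 2 51/79 = 64.6% → Compound 2
Stage IV: Regimen Y 32/168 = 19.0%, Compound 2 39/138 = 28.3% → Compound 2
Stage I: Regimen Y 13/15 = 86.7%, Compound 2 12/13 = 92.3% → Compound 2
Overall: Regimen Y 87/257 = 33.9%, Compound 2 102/230 = 44.3% → Compound 2
Compound 2 wins overall and in every disease group — no reversal.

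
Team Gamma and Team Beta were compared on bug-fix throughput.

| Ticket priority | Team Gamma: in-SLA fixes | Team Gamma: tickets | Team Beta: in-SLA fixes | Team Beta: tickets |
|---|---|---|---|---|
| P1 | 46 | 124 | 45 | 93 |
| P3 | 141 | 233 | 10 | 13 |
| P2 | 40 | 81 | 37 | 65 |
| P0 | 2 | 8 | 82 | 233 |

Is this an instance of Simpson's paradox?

Yes

P1: Team Gamma 46/124 = 37.1%, Team Beta 45/93 = 48.4% → Team Beta
P3: Team Gamma 141/233 = 60.5%, Team Beta 10/13 = 76.9% → Team Beta
P2: Team Gamma 40/81 = 49.4%, Team Beta 37/65 = 56.9% → Team Beta
P0: Team Gamma 2/8 = 25.0%, Team Beta 82/233 = 35.2% → Team Beta
Overall: Team Gamma 229/446 = 51.3%, Team Beta 174/404 = 43.1% → Team Gamma
Team Beta wins each ticket group but Team Gamma wins overall — the comparison reverses. Team Beta's tickets skew toward P0, which has a lower base rate.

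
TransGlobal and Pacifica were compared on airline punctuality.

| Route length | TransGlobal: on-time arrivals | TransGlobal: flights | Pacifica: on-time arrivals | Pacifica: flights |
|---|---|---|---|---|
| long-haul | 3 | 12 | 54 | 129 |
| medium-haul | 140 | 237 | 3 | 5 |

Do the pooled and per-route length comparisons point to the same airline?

No

Long-haul: TransGlobal 3/12 = 25.0%, Pacifica 54/129 = 41.9% → Pacifica
Medium-haul: TransGlobal 140/237 = 59.1%, Pacifica 3/5 = 60.0% → Pacifica
Overall: TransGlobal 143/249 = 57.4%, Pacifica 57/134 = 42.5% → TransGlobal
Pacifica wins each route group but TransGlobal wins overall — the comparison reverses. Pacifica's flights skew toward long-haul, which has a lower base rate.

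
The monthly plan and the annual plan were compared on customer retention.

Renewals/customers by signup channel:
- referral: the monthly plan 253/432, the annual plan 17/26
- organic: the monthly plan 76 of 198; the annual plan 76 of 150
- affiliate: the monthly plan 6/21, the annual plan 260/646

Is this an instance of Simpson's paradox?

Referral: the monthly plan 253/432 = 58.6%, the annual plan 17/26 = 65.4% → the annual plan
Organic: the monthly plan 76/198 = 38.4%, the annual plan 76/150 = 50.7% → the annual plan
Affiliate: the monthly plan 6/21 = 28.6%, the annual plan 260/646 = 40.2% → the annual plan
Overall: the monthly plan 335/651 = 51.5%, the annual plan 353/822 = 42.9% → the monthly plan
The annual plan wins each signup group but the monthly plan wins overall — the comparison reverses. The annual plan's customers skew toward affiliate, which has a lower base rate.

Yes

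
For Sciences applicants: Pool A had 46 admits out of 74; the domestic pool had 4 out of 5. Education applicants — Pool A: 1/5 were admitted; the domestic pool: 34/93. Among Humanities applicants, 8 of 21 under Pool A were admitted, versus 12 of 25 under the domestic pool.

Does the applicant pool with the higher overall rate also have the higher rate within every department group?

Sciences: Pool A 46/74 = 62.2%, the domestic pool 4/5 = 80.0% → the domestic pool
Education: Pool A 1/5 = 20.0%, the domestic pool 34/93 = 36.6% → the domestic pool
Humanities: Pool A 8/21 = 38.1%, the domestic pool 12/25 = 48.0% → the domestic pool
Overall: Pool A 55/100 = 55.0%, the domestic pool 50/123 = 40.7% → Pool A
The domestic pool wins each department group but Pool A wins overall — the comparison reverses. The domestic pool's applicants skew toward Education, which has a lower base rate.

No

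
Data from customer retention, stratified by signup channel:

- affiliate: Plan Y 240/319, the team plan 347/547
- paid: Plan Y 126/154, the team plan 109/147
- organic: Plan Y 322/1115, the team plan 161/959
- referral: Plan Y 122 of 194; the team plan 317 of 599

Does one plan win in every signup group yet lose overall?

No

Affiliate: Plan Y 240/319 = 75.2%, the team plan 347/547 = 63.4% → Plan Y
Paid: Plan Y 126/154 = 81.8%, the team plan 109/147 = 74.1% → Plan Y
Organic: Plan Y 322/1115 = 28.9%, the team plan 161/959 = 16.8% → Plan Y
Referral: Plan Y 122/194 = 62.9%, the team plan 317/599 = 52.9% → Plan Y
Overall: Plan Y 810/1782 = 45.5%, the team plan 934/2252 = 41.5% → Plan Y
Plan Y wins overall and in every signup group — no reversal.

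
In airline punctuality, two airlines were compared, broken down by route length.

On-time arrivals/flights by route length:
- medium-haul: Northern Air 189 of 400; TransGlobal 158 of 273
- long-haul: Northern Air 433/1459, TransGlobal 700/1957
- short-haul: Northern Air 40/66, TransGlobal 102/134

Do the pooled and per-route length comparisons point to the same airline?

Medium-haul: Northern Air 189/400 = 47.2%, TransGlobal 158/273 = 57.9% → TransGlobal
Long-haul: Northern Air 433/1459 = 29.7%, TransGlobal 700/1957 = 35.8% → TransGlobal
Short-haul: Northern Air 40/66 = 60.6%, TransGlobal 102/134 = 76.1% → TransGlobal
Overall: Northern Air 662/1925 = 34.4%, TransGlobal 960/2364 = 40.6% → TransGlobal
TransGlobal wins overall and in every route group — no reversal.

Yes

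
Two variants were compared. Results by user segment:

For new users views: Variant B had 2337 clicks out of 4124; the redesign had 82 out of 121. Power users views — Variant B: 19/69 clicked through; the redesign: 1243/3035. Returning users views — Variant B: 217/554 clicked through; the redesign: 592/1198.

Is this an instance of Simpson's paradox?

New users: Variant B 2337/4124 = 56.7%, the redesign 82/121 = 67.8% → the redesign
Power users: Variant B 19/69 = 27.5%, the redesign 1243/3035 = 41.0% → the redesign
Returning users: Variant B 217/554 = 39.2%, the redesign 592/1198 = 49.4% → the redesign
Overall: Variant B 2573/4747 = 54.2%, the redesign 1917/4354 = 44.0% → Variant B
The redesign wins each user group but Variant B wins overall — the comparison reverses. The redesign's views skew toward power users, which has a lower base rate.

Yes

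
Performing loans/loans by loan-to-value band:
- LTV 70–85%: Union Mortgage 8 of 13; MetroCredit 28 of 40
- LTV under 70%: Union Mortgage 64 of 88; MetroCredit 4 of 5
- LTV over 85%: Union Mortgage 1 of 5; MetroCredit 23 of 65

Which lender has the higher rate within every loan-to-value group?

MetroCredit

LTV 70–85%: Union Mortgage 8/13 = 61.5%, MetroCredit 28/40 = 70.0% → MetroCredit
LTV under 70%: Union Mortgage 64/88 = 72.7%, MetroCredit 4/5 = 80.0% → MetroCredit
LTV over 85%: Union Mortgage 1/5 = 20.0%, MetroCredit 23/65 = 35.4% → MetroCredit
MetroCredit has the higher rate in all 3 groups.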